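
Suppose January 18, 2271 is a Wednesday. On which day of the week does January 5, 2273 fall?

January 18, 2271 → January 18, 2272: 365 days.
January 2272: 31 − 18 = 13 days remain.
Then 11 full months totalling 335 days.
January 1–5, 2273: 5 days.
Residual: 353 days.
Total: 718 days.
718 mod 7 = 4, so 4 days after Wednesday is Sunday.

Sunday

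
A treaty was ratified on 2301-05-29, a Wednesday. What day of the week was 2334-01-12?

Friday

From May 29, 2301 to May 29, 2333: 32 years, of which 8 contain a Feb 29 — 24×365 + 8×366 = 11688 days.
May 2333: 31 − 29 = 2 days remain.
Then June (30), July (31), August (31), September (30), October (31), November (30), December (31): 30 + 31 + 31 + 30 + 31 + 30 + 31 = 214 days.
January 1–12, 2334: 12 days.
Residual: 228 days.
Total: 11916 days.
11916 mod 7 = 2, so 2 days after Wednesday is Friday.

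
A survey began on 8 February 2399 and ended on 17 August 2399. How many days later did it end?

190

February 2399: 28 − 8 = 20 days remain (2399 is not a leap year, so February has 28 days).
Then March (31), April (30), May (31), June (30), July (31): 31 + 30 + 31 + 30 + 31 = 153 days.
August 1–17, 2399: 17 days.
Total: 20 + 153 + 17 = 190 days.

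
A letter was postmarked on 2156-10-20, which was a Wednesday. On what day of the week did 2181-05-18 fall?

From October 20, 2156 to October 20, 2180: 24 years, of which 6 contain a Feb 29 — 18×365 + 6×366 = 8766 days.
October 2180: 31 − 20 = 11 days remain.
Then November (30), December (31), January (31), February 2181 (28), March (31), April (30): 30 + 31 + 31 + 28 + 31 + 30 = 181 days.
May 1–18, 2181: 18 days.
Residual: 210 days.
Total: 8976 days.
8976 mod 7 = 2, so 2 days after Wednesday is Friday.

Friday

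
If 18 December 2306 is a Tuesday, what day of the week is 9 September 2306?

Sunday

Count forward from the earlier date (September 9, 2306) to the later (December 18, 2306):
September 2306: 30 − 9 = 21 days remain.
Then October (31), November (30): 31 + 30 = 61 days.
December 1–18, 2306: 18 days.
Total: 21 + 61 + 18 = 100 days.
100 mod 7 = 2, so 2 days before Tuesday is Sunday.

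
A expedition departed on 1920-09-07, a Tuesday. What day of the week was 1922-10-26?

Thursday

September 1920: 30 − 7 = 23 days remain.
Then 24 full months totalling 730 days.
October 1–26, 1922: 26 days.
Total: 23 + 730 + 26 = 779 days.
779 mod 7 = 2, so 2 days after Tuesday is Thursday.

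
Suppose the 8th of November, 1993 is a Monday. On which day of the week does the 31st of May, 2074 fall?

Thursday

From November 8, 1993 to November 8, 2073: 80 years, of which 20 contain a Feb 29 — 60×365 + 20×366 = 29220 days.
(2000 is a leap year (divisible by 400).)
November 2073: 30 − 8 = 22 days remain.
Then December (31), January (31), February 2074 (28), March (31), April (30): 31 + 31 + 28 + 31 + 30 = 151 days.
May 1–31, 2074: 31 days.
Residual: 204 days.
Total: 29424 days.
29424 mod 7 = 3, so 3 days after Monday is Thursday.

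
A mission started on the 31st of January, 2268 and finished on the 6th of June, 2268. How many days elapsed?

January 2268: 31 − 31 = 0 days remain.
Then February 2268 (29), March (31), April (30), May (31): 29 + 31 + 30 + 31 = 121 days.
June 1–6, 2268: 6 days.
Total: 0 + 121 + 6 = 127 days.

127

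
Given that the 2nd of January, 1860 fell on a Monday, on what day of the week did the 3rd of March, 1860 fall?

Saturday

January 1860: 31 − 2 = 29 days remain.
Then February 1860 (29): 29 days.
March 1–3, 1860: 3 days.
Total: 29 + 29 + 3 = 61 days.
61 mod 7 = 5, so 5 days after Monday is Saturday.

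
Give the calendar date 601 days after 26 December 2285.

19 August 2287

Count 601 days after December 26, 2285:
Day-of-year of December 26, 2285: 360.
Day-of-year of August 19, 2287: 231.
2285 has 365 days, so 365 − 360 = 5 days remain in 2285.
Full years: 2286: 365. Sum = 365.
Total: 5 + 365 + 231 = 601 days.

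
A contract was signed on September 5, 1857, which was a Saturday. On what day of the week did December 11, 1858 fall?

September 1857: 30 − 5 = 25 days remain.
Then 14 full months totalling 426 days.
December 1–11, 1858: 11 days.
Total: 25 + 426 + 11 = 462 days.
462 is a multiple of 7, so December 11, 1858 falls on the same weekday: Saturday.

Saturday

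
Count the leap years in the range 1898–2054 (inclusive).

38

Years divisible by 4: 1900, 1904, …, 2052 — 39 in all.
Of these, 1900 is divisible by 100 but not 400, so not leap.
2000 is divisible by 400, so still leap.
Leap years: 39 − 1 = 38.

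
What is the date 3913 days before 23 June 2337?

6 October 2326

Count 3913 days before June 23, 2337:
Day-of-year of October 6, 2326: 279.
Day-of-year of June 23, 2337: 174.
2326 has 365 days, so 365 − 279 = 86 days remain in 2326.
Full years 2327–2336: 7 common + 3 leap = 7×365 + 3×366 = 3653 days.
Total: 86 + 3653 + 174 = 3913 days.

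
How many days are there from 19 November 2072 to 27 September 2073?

312

November 2072: 30 − 19 = 11 days remain.
Then 9 full months totalling 274 days.
September 1–27, 2073: 27 days.
Residual: 312 days.
Total: 312 days.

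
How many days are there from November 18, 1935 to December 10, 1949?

Day-of-year of November 18, 1935: 322.
Day-of-year of December 10, 1949: 344.
1935 has 365 days, so 365 − 322 = 43 days remain in 1935.
Full years 1936–1948: 9 common + 4 leap = 9×365 + 4×366 = 4749 days.
Total: 43 + 4749 + 344 = 5136 days.

5136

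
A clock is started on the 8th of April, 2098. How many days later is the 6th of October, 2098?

April 2098: 30 − 8 = 22 days remain.
Then May (31), June (30), July (31), August (31), September (30): 31 + 30 + 31 + 31 + 30 = 153 days.
October 1–6, 2098: 6 days.
Total: 22 + 153 + 6 = 181 days.

181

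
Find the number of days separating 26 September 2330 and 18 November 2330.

September 2330: 30 − 26 = 4 days remain.
Then October (31): 31 days.
November 1–18, 2330: 18 days.
Total: 4 + 31 + 18 = 53 days.

53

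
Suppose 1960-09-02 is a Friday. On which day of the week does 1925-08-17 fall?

Monday

Count forward from the earlier date (August 17, 1925) to the later (September 2, 1960):
Day-of-year of August 17, 1925: 229.
Day-of-year of September 2, 1960: 246.
1925 has 365 days, so 365 − 229 = 136 days remain in 1925.
Full years 1926–1959: 26 common + 8 leap = 26×365 + 8×366 = 12418 days.
Total: 136 + 12418 + 246 = 12800 days.
12800 mod 7 = 4, so 4 days before Friday is Monday.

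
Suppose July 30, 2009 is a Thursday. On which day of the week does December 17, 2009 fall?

July 2009: 31 − 30 = 1 day remains.
Then August (31), September (30), October (31), November (30): 31 + 30 + 31 + 30 = 122 days.
December 1–17, 2009: 17 days.
Total: 1 + 122 + 17 = 140 days.
140 is a multiple of 7, so December 17, 2009 falls on the same weekday: Thursday.

Thursday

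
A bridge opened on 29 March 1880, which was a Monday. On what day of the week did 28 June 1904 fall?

Tuesday

From March 29, 1880 to March 29, 1904: 24 years, of which 5 contain a Feb 29 — 19×365 + 5×366 = 8765 days.
(1900 is not a leap year (divisible by 100 but not 400).)
March 1904: 31 − 29 = 2 days remain.
Then April (30), May (31): 30 + 31 = 61 days.
June 1–28, 1904: 28 days.
Residual: 91 days.
Total: 8856 days.
8856 mod 7 = 1, so 1 day after Monday is Tuesday.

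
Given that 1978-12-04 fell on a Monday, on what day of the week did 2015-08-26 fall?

From December 4, 1978 to December 4, 2014: 36 years, of which 9 contain a Feb 29 — 27×365 + 9×366 = 13149 days.
(2000 is a leap year (divisible by 400).)
December 2014: 31 − 4 = 27 days remain.
Then January (31), February 2015 (28), March (31), April (30), May (31), June (30), July (31): 31 + 28 + 31 + 30 + 31 + 30 + 31 = 212 days.
August 1–26, 2015: 26 days.
Residual: 265 days.
Total: 13414 days.
13414 mod 7 = 2, so 2 days after Monday is Wednesday.

Wednesday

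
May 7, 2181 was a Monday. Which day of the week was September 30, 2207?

Wednesday

From May 7, 2181 to May 7, 2207: 26 years, of which 5 contain a Feb 29 — 21×365 + 5×366 = 9495 days.
(2200 is not a leap year (divisible by 100 but not 400).)
May 2207: 31 − 7 = 24 days remain.
Then June (30), July (31), August (31): 30 + 31 + 31 = 92 days.
September 1–30, 2207: 30 days.
Residual: 146 days.
Total: 9641 days.
9641 mod 7 = 2, so 2 days after Monday is Wednesday.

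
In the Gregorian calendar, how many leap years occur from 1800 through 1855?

Years divisible by 4: 1800, 1804, …, 1852 — 14 in all.
Of these, 1800 is divisible by 100 but not 400, so not leap.
Leap years: 14 − 1 = 13.

13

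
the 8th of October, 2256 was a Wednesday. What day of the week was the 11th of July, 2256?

Count forward from the earlier date (July 11, 2256) to the later (October 8, 2256):
July 2256: 31 − 11 = 20 days remain.
Then August (31), September (30): 31 + 30 = 61 days.
October 1–8, 2256: 8 days.
Total: 20 + 61 + 8 = 89 days.
89 mod 7 = 5, so 5 days before Wednesday is Friday.

Friday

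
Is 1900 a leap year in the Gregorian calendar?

No

1900 is not a leap year (divisible by 100 but not 400).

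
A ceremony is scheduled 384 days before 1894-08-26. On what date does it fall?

1893-08-07

Count 384 days before August 26, 1894:
Day-of-year of August 7, 1893: 219.
Day-of-year of August 26, 1894: 238.
1893 has 365 days, so 365 − 219 = 146 days remain in 1893.
Total: 146 + 238 = 384 days.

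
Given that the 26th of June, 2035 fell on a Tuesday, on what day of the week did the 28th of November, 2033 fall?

Monday

Count forward from the earlier date (November 28, 2033) to the later (June 26, 2035):
November 28, 2033 → November 28, 2034: 365 days.
November 2034: 30 − 28 = 2 days remain.
Then December (31), January (31), February 2035 (28), March (31), April (30), May (31): 31 + 31 + 28 + 31 + 30 + 31 = 182 days.
June 1–26, 2035: 26 days.
Residual: 210 days.
Total: 575 days.
575 mod 7 = 1, so 1 day before Tuesday is Monday.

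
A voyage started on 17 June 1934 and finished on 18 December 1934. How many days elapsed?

184

June 1934: 30 − 17 = 13 days remain.
Then July (31), August (31), September (30), October (31), November (30): 31 + 31 + 30 + 31 + 30 = 153 days.
December 1–18, 1934: 18 days.
Total: 13 + 153 + 18 = 184 days.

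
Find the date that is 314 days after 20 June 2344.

30 April 2345

Count 314 days after June 20, 2344:
Day-of-year of June 20, 2344: 172.
Day-of-year of April 30, 2345: 120.
2344 has 366 days, so 366 − 172 = 194 days remain in 2344.
Total: 194 + 120 = 314 days.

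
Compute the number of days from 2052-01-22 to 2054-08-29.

950

January 2052: 31 − 22 = 9 days remain.
Then 30 full months totalling 912 days.
August 1–29, 2054: 29 days.
Total: 9 + 912 + 29 = 950 days.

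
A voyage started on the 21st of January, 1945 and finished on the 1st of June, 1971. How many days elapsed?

9627

From January 21, 1945 to January 21, 1971: 26 years, of which 6 contain a Feb 29 — 20×365 + 6×366 = 9496 days.
January 1971: 31 − 21 = 10 days remain.
Then February 1971 (28), March (31), April (30), May (31): 28 + 31 + 30 + 31 = 120 days.
June 1, 1971: 1 day.
Residual: 131 days.
Total: 9627 days.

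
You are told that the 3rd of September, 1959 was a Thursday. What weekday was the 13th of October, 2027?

Wednesday

Day-of-year of September 3, 1959: 246.
Day-of-year of October 13, 2027: 286.
1959 has 365 days, so 365 − 246 = 119 days remain in 1959.
Full years 1960–2026: 50 common + 17 leap = 50×365 + 17×366 = 24472 days.
Total: 119 + 24472 + 286 = 24877 days.
24877 mod 7 = 6, so 6 days after Thursday is Wednesday.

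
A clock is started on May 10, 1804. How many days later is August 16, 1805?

463

May 10, 1804 → May 10, 1805: 365 days.
May 1805: 31 − 10 = 21 days remain.
Then June (30), July (31): 30 + 31 = 61 days.
August 1–16, 1805: 16 days.
Residual: 98 days.
Total: 463 days.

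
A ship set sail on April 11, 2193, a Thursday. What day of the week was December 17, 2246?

From April 11, 2193 to April 11, 2246: 53 years, of which 12 contain a Feb 29 — 41×365 + 12×366 = 19357 days.
(2200 is not a leap year (divisible by 100 but not 400).)
April 2246: 30 − 11 = 19 days remain.
Then May (31), June (30), July (31), August (31), September (30), October (31), November (30): 31 + 30 + 31 + 31 + 30 + 31 + 30 = 214 days.
December 1–17, 2246: 17 days.
Residual: 250 days.
Total: 19607 days.
19607 is a multiple of 7, so December 17, 2246 falls on the same weekday: Thursday.

Thursday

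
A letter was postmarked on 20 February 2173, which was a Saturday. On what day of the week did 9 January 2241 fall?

Saturday

Day-of-year of February 20, 2173: 51.
Day-of-year of January 9, 2241: 9.
2173 has 365 days, so 365 − 51 = 314 days remain in 2173.
Full years 2174–2240: 51 common + 16 leap = 51×365 + 16×366 = 24471 days.
Total: 314 + 24471 + 9 = 24794 days.
24794 is a multiple of 7, so 9 January 2241 falls on the same weekday: Saturday.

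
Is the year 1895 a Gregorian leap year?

No

1895 is not a leap year.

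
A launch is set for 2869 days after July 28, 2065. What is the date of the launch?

June 5, 2073

Count 2869 days after July 28, 2065:
Day-of-year of July 28, 2065: 209.
Day-of-year of June 5, 2073: 156.
2065 has 365 days, so 365 − 209 = 156 days remain in 2065.
Full years 2066–2072: 5 common + 2 leap = 5×365 + 2×366 = 2557 days.
Total: 156 + 2557 + 156 = 2869 days.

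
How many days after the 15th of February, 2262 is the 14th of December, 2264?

February 2262: 28 − 15 = 13 days remain (2262 is not a leap year, so February has 28 days).
Then 33 full months totalling 1006 days.
December 1–14, 2264: 14 days.
Total: 13 + 1006 + 14 = 1033 days.

1033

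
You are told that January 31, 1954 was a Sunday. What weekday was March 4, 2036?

Tuesday

From January 31, 1954 to January 31, 2036: 82 years, of which 20 contain a Feb 29 — 62×365 + 20×366 = 29950 days.
(2000 is a leap year (divisible by 400).)
January 2036: 31 − 31 = 0 days remain.
Then February 2036 (29): 29 days.
March 1–4, 2036: 4 days.
Residual: 33 days.
Total: 29983 days.
29983 mod 7 = 2, so 2 days after Sunday is Tuesday.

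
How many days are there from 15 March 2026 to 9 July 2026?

116

March 2026: 31 − 15 = 16 days remain.
Then April (30), May (31), June (30): 30 + 31 + 30 = 91 days.
July 1–9, 2026: 9 days.
Total: 16 + 91 + 9 = 116 days.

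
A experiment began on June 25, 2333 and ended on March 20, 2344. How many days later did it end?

3921

From June 25, 2333 to June 25, 2343: 10 years, of which 2 contain a Feb 29 — 8×365 + 2×366 = 3652 days.
June 2343: 30 − 25 = 5 days remain.
Then July (31), August (31), September (30), October (31), November (30), December (31), January (31), February 2344 (29): 31 + 31 + 30 + 31 + 30 + 31 + 31 + 29 = 244 days.
March 1–20, 2344: 20 days.
Residual: 269 days.
Total: 3921 days.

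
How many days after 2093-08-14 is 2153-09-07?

21938

From August 14, 2093 to August 14, 2153: 60 years, of which 14 contain a Feb 29 — 46×365 + 14×366 = 21914 days.
(2100 is not a leap year (divisible by 100 but not 400).)
August 2153: 31 − 14 = 17 days remain.
September 1–7, 2153: 7 days.
Residual: 24 days.
Total: 21938 days.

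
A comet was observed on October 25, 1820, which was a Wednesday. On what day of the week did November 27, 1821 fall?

Day-of-year of October 25, 1820: 299.
Day-of-year of November 27, 1821: 331.
1820 has 366 days, so 366 − 299 = 67 days remain in 1820.
Total: 67 + 331 = 398 days.
398 mod 7 = 6, so 6 days after Wednesday is Tuesday.

Tuesday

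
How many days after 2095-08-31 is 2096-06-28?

302

August 2095: 31 − 31 = 0 days remain.
Then 9 full months totalling 274 days.
June 1–28, 2096: 28 days.
Total: 0 + 274 + 28 = 302 days.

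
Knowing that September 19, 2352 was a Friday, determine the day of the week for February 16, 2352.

Count forward from the earlier date (February 16, 2352) to the later (September 19, 2352):
February 2352: 29 − 16 = 13 days remain (2352 is a leap year, so February has 29 days).
Then March (31), April (30), May (31), June (30), July (31), August (31): 31 + 30 + 31 + 30 + 31 + 31 = 184 days.
September 1–19, 2352: 19 days.
Total: 13 + 184 + 19 = 216 days.
216 mod 7 = 6, so 6 days before Friday is Saturday.

Saturday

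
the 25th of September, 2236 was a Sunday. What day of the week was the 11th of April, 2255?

Wednesday

From September 25, 2236 to September 25, 2254: 18 years, of which 4 contain a Feb 29 — 14×365 + 4×366 = 6574 days.
September 2254: 30 − 25 = 5 days remain.
Then October (31), November (30), December (31), January (31), February 2255 (28), March (31): 31 + 30 + 31 + 31 + 28 + 31 = 182 days.
April 1–11, 2255: 11 days.
Residual: 198 days.
Total: 6772 days.
6772 mod 7 = 3, so 3 days after Sunday is Wednesday.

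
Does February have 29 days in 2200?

2200 is not a leap year (divisible by 100 but not 400).

No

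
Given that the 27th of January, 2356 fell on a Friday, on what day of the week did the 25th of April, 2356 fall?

Wednesday

January 2356: 31 − 27 = 4 days remain.
Then February 2356 (29), March (31): 29 + 31 = 60 days.
April 1–25, 2356: 25 days.
Total: 4 + 60 + 25 = 89 days.
89 mod 7 = 5, so 5 days after Friday is Wednesday.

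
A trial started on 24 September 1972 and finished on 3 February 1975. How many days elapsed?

862

Day-of-year of September 24, 1972: 268.
Day-of-year of February 3, 1975: 34.
1972 has 366 days, so 366 − 268 = 98 days remain in 1972.
Full years: 1973: 365; 1974: 365. Sum = 730.
Total: 98 + 730 + 34 = 862 days.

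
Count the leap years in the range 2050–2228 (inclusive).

43

Years divisible by 4: 2052, 2056, …, 2228 — 45 in all.
Of these, 2100, 2200 are divisible by 100 but not 400, so not leap.
Leap years: 45 − 2 = 43.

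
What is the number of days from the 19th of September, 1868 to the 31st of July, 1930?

Day-of-year of September 19, 1868: 263.
Day-of-year of July 31, 1930: 212.
1868 has 366 days, so 366 − 263 = 103 days remain in 1868.
Full years 1869–1929: 47 common + 14 leap = 47×365 + 14×366 = 22279 days.
Total: 103 + 22279 + 212 = 22594 days.

22594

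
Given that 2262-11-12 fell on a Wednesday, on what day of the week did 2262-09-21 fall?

Count forward from the earlier date (September 21, 2262) to the later (November 12, 2262):
September 2262: 30 − 21 = 9 days remain.
Then October (31): 31 days.
November 1–12, 2262: 12 days.
Total: 9 + 31 + 12 = 52 days.
52 mod 7 = 3, so 3 days before Wednesday is Sunday.

Sunday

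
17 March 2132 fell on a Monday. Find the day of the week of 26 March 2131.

Count forward from the earlier date (March 26, 2131) to the later (March 17, 2132):
Day-of-year of March 26, 2131: 85.
Day-of-year of March 17, 2132: 77.
2131 has 365 days, so 365 − 85 = 280 days remain in 2131.
Total: 280 + 77 = 357 days.
357 is a multiple of 7, so 26 March 2131 falls on the same weekday: Monday.

Monday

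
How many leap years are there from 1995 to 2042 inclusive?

12

Years divisible by 4 in [1995, 2042]: 1996, 2000, 2004, 2008, 2012, 2016, 2020, 2024, 2028, 2032, 2036, 2040.
2000 is divisible by 400, so still leap.
No century exceptions apply. Count: 12.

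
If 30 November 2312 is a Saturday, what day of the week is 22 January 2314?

Thursday

November 2312: 30 − 30 = 0 days remain.
Then 13 full months totalling 396 days.
January 1–22, 2314: 22 days.
Total: 0 + 396 + 22 = 418 days.
418 mod 7 = 5, so 5 days after Saturday is Thursday.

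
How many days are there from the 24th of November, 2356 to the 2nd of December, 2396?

14618

Day-of-year of November 24, 2356: 329.
Day-of-year of December 2, 2396: 337.
2356 has 366 days, so 366 − 329 = 37 days remain in 2356.
Full years 2357–2395: 30 common + 9 leap = 30×365 + 9×366 = 14244 days.
Total: 37 + 14244 + 337 = 14618 days.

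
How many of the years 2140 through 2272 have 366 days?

33

Years divisible by 4: 2140, 2144, …, 2272 — 34 in all.
Of these, 2200 is divisible by 100 but not 400, so not leap.
Leap years: 34 − 1 = 33.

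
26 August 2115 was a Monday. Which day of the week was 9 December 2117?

Thursday

Day-of-year of August 26, 2115: 238.
Day-of-year of December 9, 2117: 343.
2115 has 365 days, so 365 − 238 = 127 days remain in 2115.
Full years: 2116: 366. Sum = 366.
Total: 127 + 366 + 343 = 836 days.
836 mod 7 = 3, so 3 days after Monday is Thursday.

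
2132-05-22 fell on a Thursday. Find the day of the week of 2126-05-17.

Count forward from the earlier date (May 17, 2126) to the later (May 22, 2132):
May 17, 2126 → May 17, 2127: 365 days.
May 17, 2127 → May 17, 2128: 366 days (2128 is a leap year).
May 17, 2128 → May 17, 2129: 365 days.
May 17, 2129 → May 17, 2130: 365 days.
May 17, 2130 → May 17, 2131: 365 days.
May 17, 2131 → May 17, 2132: 366 days (2132 is a leap year).
Within May 2132: 22 − 17 = 5 days.
Total: 2197 days.
2197 mod 7 = 6, so 6 days before Thursday is Friday.

Friday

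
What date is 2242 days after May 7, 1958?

June 26, 1964

Count 2242 days after May 7, 1958:
May 7, 1958 → May 7, 1959: 365 days.
May 7, 1959 → May 7, 1960: 366 days (1960 is a leap year).
May 7, 1960 → May 7, 1961: 365 days.
May 7, 1961 → May 7, 1962: 365 days.
May 7, 1962 → May 7, 1963: 365 days.
May 7, 1963 → May 7, 1964: 366 days (1964 is a leap year).
May 1964: 31 − 7 = 24 days remain.
June 1–26, 1964: 26 days.
Residual: 50 days.
Total: 2242 days.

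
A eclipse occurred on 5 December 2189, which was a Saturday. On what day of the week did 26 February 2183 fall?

Wednesday

Count forward from the earlier date (February 26, 2183) to the later (December 5, 2189):
Day-of-year of February 26, 2183: 57.
Day-of-year of December 5, 2189: 339.
2183 has 365 days, so 365 − 57 = 308 days remain in 2183.
Full years: 2184: 366; 2185: 365; 2186: 365; 2187: 365; 2188: 366. Sum = 1827.
Total: 308 + 1827 + 339 = 2474 days.
2474 mod 7 = 3, so 3 days before Saturday is Wednesday.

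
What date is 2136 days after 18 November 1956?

24 September 1962

Count 2136 days after November 18, 1956:
November 18, 1956 → November 18, 1957: 365 days.
November 18, 1957 → November 18, 1958: 365 days.
November 18, 1958 → November 18, 1959: 365 days.
November 18, 1959 → November 18, 1960: 366 days (1960 is a leap year).
November 18, 1960 → November 18, 1961: 365 days.
November 1961: 30 − 18 = 12 days remain.
Then 9 full months totalling 274 days.
September 1–24, 1962: 24 days.
Residual: 310 days.
Total: 2136 days.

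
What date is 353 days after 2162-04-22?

2163-04-10

Count 353 days after April 22, 2162:
Day-of-year of April 22, 2162: 112.
Day-of-year of April 10, 2163: 100.
2162 has 365 days, so 365 − 112 = 253 days remain in 2162.
Total: 253 + 100 = 353 days.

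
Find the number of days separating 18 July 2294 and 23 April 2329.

From July 18, 2294 to July 18, 2328: 34 years, of which 8 contain a Feb 29 — 26×365 + 8×366 = 12418 days.
(2300 is not a leap year (divisible by 100 but not 400).)
July 2328: 31 − 18 = 13 days remain.
Then August (31), September (30), October (31), November (30), December (31), January (31), February 2329 (28), March (31): 31 + 30 + 31 + 30 + 31 + 31 + 28 + 31 = 243 days.
April 1–23, 2329: 23 days.
Residual: 279 days.
Total: 12697 days.

12697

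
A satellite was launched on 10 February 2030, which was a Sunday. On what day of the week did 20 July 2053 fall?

Sunday

Day-of-year of February 10, 2030: 41.
Day-of-year of July 20, 2053: 201.
2030 has 365 days, so 365 − 41 = 324 days remain in 2030.
Full years 2031–2052: 16 common + 6 leap = 16×365 + 6×366 = 8036 days.
Total: 324 + 8036 + 201 = 8561 days.
8561 is a multiple of 7, so 20 July 2053 falls on the same weekday: Sunday.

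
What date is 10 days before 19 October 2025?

9 October 2025

Count 10 days before October 19, 2025:
Within October 2025: 19 − 9 = 10 days.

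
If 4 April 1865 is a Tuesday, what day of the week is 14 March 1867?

Thursday

April 4, 1865 → April 4, 1866: 365 days.
April 1866: 30 − 4 = 26 days remain.
Then 10 full months totalling 304 days.
March 1–14, 1867: 14 days.
Residual: 344 days.
Total: 709 days.
709 mod 7 = 2, so 2 days after Tuesday is Thursday.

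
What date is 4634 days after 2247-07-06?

2260-03-13

Count 4634 days after July 6, 2247:
Day-of-year of July 6, 2247: 187.
Day-of-year of March 13, 2260: 73.
2247 has 365 days, so 365 − 187 = 178 days remain in 2247.
Full years 2248–2259: 9 common + 3 leap = 9×365 + 3×366 = 4383 days.
Total: 178 + 4383 + 73 = 4634 days.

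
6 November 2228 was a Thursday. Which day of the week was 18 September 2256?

Day-of-year of November 6, 2228: 311.
Day-of-year of September 18, 2256: 262.
2228 has 366 days, so 366 − 311 = 55 days remain in 2228.
Full years 2229–2255: 21 common + 6 leap = 21×365 + 6×366 = 9861 days.
Total: 55 + 9861 + 262 = 10178 days.
10178 is a multiple of 7, so 18 September 2256 falls on the same weekday: Thursday.

Thursday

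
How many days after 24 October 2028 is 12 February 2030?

Day-of-year of October 24, 2028: 298.
Day-of-year of February 12, 2030: 43.
2028 has 366 days, so 366 − 298 = 68 days remain in 2028.
Full years: 2029: 365. Sum = 365.
Total: 68 + 365 + 43 = 476 days.

476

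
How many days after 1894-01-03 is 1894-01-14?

Within January 1894: 14 − 3 = 11 days.

11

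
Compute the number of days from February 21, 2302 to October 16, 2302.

237

February 2302: 28 − 21 = 7 days remain (2302 is not a leap year, so February has 28 days).
Then March (31), April (30), May (31), June (30), July (31), August (31), September (30): 31 + 30 + 31 + 30 + 31 + 31 + 30 = 214 days.
October 1–16, 2302: 16 days.
Total: 7 + 214 + 16 = 237 days.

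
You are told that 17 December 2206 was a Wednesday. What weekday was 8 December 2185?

Count forward from the earlier date (December 8, 2185) to the later (December 17, 2206):
From December 8, 2185 to December 8, 2206: 21 years, of which 4 contain a Feb 29 — 17×365 + 4×366 = 7669 days.
(2200 is not a leap year (divisible by 100 but not 400).)
Within December 2206: 17 − 8 = 9 days.
Total: 7678 days.
7678 mod 7 = 6, so 6 days before Wednesday is Thursday.

Thursday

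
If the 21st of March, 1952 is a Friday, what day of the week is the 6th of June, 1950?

Tuesday

Count forward from the earlier date (June 6, 1950) to the later (March 21, 1952):
June 6, 1950 → June 6, 1951: 365 days.
June 1951: 30 − 6 = 24 days remain.
Then July (31), August (31), September (30), October (31), November (30), December (31), January (31), February 1952 (29): 31 + 31 + 30 + 31 + 30 + 31 + 31 + 29 = 244 days.
March 1–21, 1952: 21 days.
Residual: 289 days.
Total: 654 days.
654 mod 7 = 3, so 3 days before Friday is Tuesday.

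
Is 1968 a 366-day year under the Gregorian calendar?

1968 is a leap year.

Yes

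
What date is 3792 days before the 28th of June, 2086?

the 9th of February, 2076

Count 3792 days before June 28, 2086:
From February 9, 2076 to February 9, 2086: 10 years, of which 3 contain a Feb 29 — 7×365 + 3×366 = 3653 days.
February 2086: 28 − 9 = 19 days remain (2086 is not a leap year, so February has 28 days).
Then March (31), April (30), May (31): 31 + 30 + 31 = 92 days.
June 1–28, 2086: 28 days.
Residual: 139 days.
Total: 3792 days.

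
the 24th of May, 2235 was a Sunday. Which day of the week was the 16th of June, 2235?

May 2235: 31 − 24 = 7 days remain.
June 1–16, 2235: 16 days.
Total: 7 + 16 = 23 days.
23 mod 7 = 2, so 2 days after Sunday is Tuesday.

Tuesday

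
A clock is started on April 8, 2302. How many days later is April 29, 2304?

Day-of-year of April 8, 2302: 98.
Day-of-year of April 29, 2304: 120.
2302 has 365 days, so 365 − 98 = 267 days remain in 2302.
Full years: 2303: 365. Sum = 365.
Total: 267 + 365 + 120 = 752 days.

752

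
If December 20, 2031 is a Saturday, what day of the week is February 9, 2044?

Day-of-year of December 20, 2031: 354.
Day-of-year of February 9, 2044: 40.
2031 has 365 days, so 365 − 354 = 11 days remain in 2031.
Full years 2032–2043: 9 common + 3 leap = 9×365 + 3×366 = 4383 days.
Total: 11 + 4383 + 40 = 4434 days.
4434 mod 7 = 3, so 3 days after Saturday is Tuesday.

Tuesday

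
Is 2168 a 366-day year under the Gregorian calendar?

2168 is a leap year.

Yes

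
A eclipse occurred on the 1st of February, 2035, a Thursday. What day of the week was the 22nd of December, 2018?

Saturday

Count forward from the earlier date (December 22, 2018) to the later (February 1, 2035):
From December 22, 2018 to December 22, 2034: 16 years, of which 4 contain a Feb 29 — 12×365 + 4×366 = 5844 days.
December 2034: 31 − 22 = 9 days remain.
Then January (31): 31 days.
February 1, 2035: 1 day (2035 is not a leap year).
Residual: 41 days.
Total: 5885 days.
5885 mod 7 = 5, so 5 days before Thursday is Saturday.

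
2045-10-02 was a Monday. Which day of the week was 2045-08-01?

Tuesday

Count forward from the earlier date (August 1, 2045) to the later (October 2, 2045):
August 2045: 31 − 1 = 30 days remain.
Then September (30): 30 days.
October 1–2, 2045: 2 days.
Total: 30 + 30 + 2 = 62 days.
62 mod 7 = 6, so 6 days before Monday is Tuesday.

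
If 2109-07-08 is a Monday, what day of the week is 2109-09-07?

July 2109: 31 − 8 = 23 days remain.
Then August (31): 31 days.
September 1–7, 2109: 7 days.
Total: 23 + 31 + 7 = 61 days.
61 mod 7 = 5, so 5 days after Monday is Saturday.

Saturday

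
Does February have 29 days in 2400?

Yes

2400 is a leap year (divisible by 400).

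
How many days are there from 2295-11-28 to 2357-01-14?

From November 28, 2295 to November 28, 2356: 61 years, of which 15 contain a Feb 29 — 46×365 + 15×366 = 22280 days.
(2300 is not a leap year (divisible by 100 but not 400).)
November 2356: 30 − 28 = 2 days remain.
Then December (31): 31 days.
January 1–14, 2357: 14 days.
Residual: 47 days.
Total: 22327 days.

22327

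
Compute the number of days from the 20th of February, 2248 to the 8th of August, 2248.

February 2248: 29 − 20 = 9 days remain (2248 is a leap year, so February has 29 days).
Then March (31), April (30), May (31), June (30), July (31): 31 + 30 + 31 + 30 + 31 = 153 days.
August 1–8, 2248: 8 days.
Total: 9 + 153 + 8 = 170 days.

170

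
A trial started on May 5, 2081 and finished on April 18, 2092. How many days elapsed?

4001

Day-of-year of May 5, 2081: 125.
Day-of-year of April 18, 2092: 109.
2081 has 365 days, so 365 − 125 = 240 days remain in 2081.
Full years 2082–2091: 8 common + 2 leap = 8×365 + 2×366 = 3652 days.
Total: 240 + 3652 + 109 = 4001 days.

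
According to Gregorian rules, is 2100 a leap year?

No

2100 is not a leap year (divisible by 100 but not 400).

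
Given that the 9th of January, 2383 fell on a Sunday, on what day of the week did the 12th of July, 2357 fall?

Friday

Count forward from the earlier date (July 12, 2357) to the later (January 9, 2383):
Day-of-year of July 12, 2357: 193.
Day-of-year of January 9, 2383: 9.
2357 has 365 days, so 365 − 193 = 172 days remain in 2357.
Full years 2358–2382: 19 common + 6 leap = 19×365 + 6×366 = 9131 days.
Total: 172 + 9131 + 9 = 9312 days.
9312 mod 7 = 2, so 2 days before Sunday is Friday.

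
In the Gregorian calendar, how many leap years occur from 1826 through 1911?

Years divisible by 4: 1828, 1832, …, 1908 — 21 in all.
Of these, 1900 is divisible by 100 but not 400, so not leap.
Leap years: 21 − 1 = 20.

20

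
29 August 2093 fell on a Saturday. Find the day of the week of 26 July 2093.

Sunday

Count forward from the earlier date (July 26, 2093) to the later (August 29, 2093):
July 2093: 31 − 26 = 5 days remain.
August 1–29, 2093: 29 days.
Total: 5 + 29 = 34 days.
34 mod 7 = 6, so 6 days before Saturday is Sunday.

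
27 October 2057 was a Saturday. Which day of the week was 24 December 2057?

Monday

October 2057: 31 − 27 = 4 days remain.
Then November (30): 30 days.
December 1–24, 2057: 24 days.
Total: 4 + 30 + 24 = 58 days.
58 mod 7 = 2, so 2 days after Saturday is Monday.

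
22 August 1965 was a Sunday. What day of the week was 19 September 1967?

Tuesday

Day-of-year of August 22, 1965: 234.
Day-of-year of September 19, 1967: 262.
1965 has 365 days, so 365 − 234 = 131 days remain in 1965.
Full years: 1966: 365. Sum = 365.
Total: 131 + 365 + 262 = 758 days.
758 mod 7 = 2, so 2 days after Sunday is Tuesday.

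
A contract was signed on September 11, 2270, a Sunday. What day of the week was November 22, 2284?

Saturday

Day-of-year of September 11, 2270: 254.
Day-of-year of November 22, 2284: 327.
2270 has 365 days, so 365 − 254 = 111 days remain in 2270.
Full years 2271–2283: 10 common + 3 leap = 10×365 + 3×366 = 4748 days.
Total: 111 + 4748 + 327 = 5186 days.
5186 mod 7 = 6, so 6 days after Sunday is Saturday.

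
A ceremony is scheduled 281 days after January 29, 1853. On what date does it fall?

November 6, 1853

Count 281 days after January 29, 1853:
January 1853: 31 − 29 = 2 days remain.
Then 9 full months totalling 273 days.
November 1–6, 1853: 6 days.
Total: 2 + 273 + 6 = 281 days.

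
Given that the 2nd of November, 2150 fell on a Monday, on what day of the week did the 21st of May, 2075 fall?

Count forward from the earlier date (May 21, 2075) to the later (November 2, 2150):
From May 21, 2075 to May 21, 2150: 75 years, of which 18 contain a Feb 29 — 57×365 + 18×366 = 27393 days.
(2100 is not a leap year (divisible by 100 but not 400).)
May 2150: 31 − 21 = 10 days remain.
Then June (30), July (31), August (31), September (30), October (31): 30 + 31 + 31 + 30 + 31 = 153 days.
November 1–2, 2150: 2 days.
Residual: 165 days.
Total: 27558 days.
27558 mod 7 = 6, so 6 days before Monday is Tuesday.

Tuesday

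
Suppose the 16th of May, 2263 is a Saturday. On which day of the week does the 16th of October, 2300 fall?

Tuesday

Day-of-year of May 16, 2263: 136.
Day-of-year of October 16, 2300: 289.
2263 has 365 days, so 365 − 136 = 229 days remain in 2263.
Full years 2264–2299: 27 common + 9 leap = 27×365 + 9×366 = 13149 days.
Total: 229 + 13149 + 289 = 13667 days.
13667 mod 7 = 3, so 3 days after Saturday is Tuesday.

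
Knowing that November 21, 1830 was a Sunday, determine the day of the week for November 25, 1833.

Monday

November 21, 1830 → November 21, 1831: 365 days.
November 21, 1831 → November 21, 1832: 366 days (1832 is a leap year).
November 21, 1832 → November 21, 1833: 365 days.
Within November 1833: 25 − 21 = 4 days.
Total: 1100 days.
1100 mod 7 = 1, so 1 day after Sunday is Monday.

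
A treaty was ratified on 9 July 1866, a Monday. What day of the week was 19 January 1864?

Tuesday

Count forward from the earlier date (January 19, 1864) to the later (July 9, 1866):
Day-of-year of January 19, 1864: 19.
Day-of-year of July 9, 1866: 190.
1864 has 366 days, so 366 − 19 = 347 days remain in 1864.
Full years: 1865: 365. Sum = 365.
Total: 347 + 365 + 190 = 902 days.
902 mod 7 = 6, so 6 days before Monday is Tuesday.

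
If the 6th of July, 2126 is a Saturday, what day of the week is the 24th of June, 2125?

Sunday

Count forward from the earlier date (June 24, 2125) to the later (July 6, 2126):
June 24, 2125 → June 24, 2126: 365 days.
June 2126: 30 − 24 = 6 days remain.
July 1–6, 2126: 6 days.
Residual: 12 days.
Total: 377 days.
377 mod 7 = 6, so 6 days before Saturday is Sunday.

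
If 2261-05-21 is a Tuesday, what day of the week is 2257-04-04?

Saturday

Count forward from the earlier date (April 4, 2257) to the later (May 21, 2261):
Day-of-year of April 4, 2257: 94.
Day-of-year of May 21, 2261: 141.
2257 has 365 days, so 365 − 94 = 271 days remain in 2257.
Full years: 2258: 365; 2259: 365; 2260: 366. Sum = 1096.
Total: 271 + 1096 + 141 = 1508 days.
1508 mod 7 = 3, so 3 days before Tuesday is Saturday.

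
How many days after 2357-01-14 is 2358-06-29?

Day-of-year of January 14, 2357: 14.
Day-of-year of June 29, 2358: 180.
2357 has 365 days, so 365 − 14 = 351 days remain in 2357.
Total: 351 + 180 = 531 days.

531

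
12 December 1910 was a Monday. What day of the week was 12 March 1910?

Saturday

Count forward from the earlier date (March 12, 1910) to the later (December 12, 1910):
March 1910: 31 − 12 = 19 days remain.
Then April (30), May (31), June (30), July (31), August (31), September (30), October (31), November (30): 30 + 31 + 30 + 31 + 31 + 30 + 31 + 30 = 244 days.
December 1–12, 1910: 12 days.
Total: 19 + 244 + 12 = 275 days.
275 mod 7 = 2, so 2 days before Monday is Saturday.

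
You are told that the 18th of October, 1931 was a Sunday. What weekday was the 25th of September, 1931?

Friday

Count forward from the earlier date (September 25, 1931) to the later (October 18, 1931):
September 1931: 30 − 25 = 5 days remain.
October 1–18, 1931: 18 days.
Total: 5 + 18 = 23 days.
23 mod 7 = 2, so 2 days before Sunday is Friday.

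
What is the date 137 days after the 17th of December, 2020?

the 3rd of May, 2021

Count 137 days after December 17, 2020:
Day-of-year of December 17, 2020: 352.
Day-of-year of May 3, 2021: 123.
2020 has 366 days, so 366 − 352 = 14 days remain in 2020.
Total: 14 + 123 = 137 days.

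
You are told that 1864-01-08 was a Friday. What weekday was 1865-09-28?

Thursday

Day-of-year of January 8, 1864: 8.
Day-of-year of September 28, 1865: 271.
1864 has 366 days, so 366 − 8 = 358 days remain in 1864.
Total: 358 + 271 = 629 days.
629 mod 7 = 6, so 6 days after Friday is Thursday.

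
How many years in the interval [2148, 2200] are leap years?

Years divisible by 4: 2148, 2152, …, 2200 — 14 in all.
Of these, 2200 is divisible by 100 but not 400, so not leap.
Leap years: 14 − 1 = 13.

13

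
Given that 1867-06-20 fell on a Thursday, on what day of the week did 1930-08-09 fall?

Day-of-year of June 20, 1867: 171.
Day-of-year of August 9, 1930: 221.
1867 has 365 days, so 365 − 171 = 194 days remain in 1867.
Full years 1868–1929: 47 common + 15 leap = 47×365 + 15×366 = 22645 days.
Total: 194 + 22645 + 221 = 23060 days.
23060 mod 7 = 2, so 2 days after Thursday is Saturday.

Saturday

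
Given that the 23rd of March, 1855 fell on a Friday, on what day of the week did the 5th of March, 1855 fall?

Monday

Count forward from the earlier date (March 5, 1855) to the later (March 23, 1855):
Within March 1855: 23 − 5 = 18 days.
18 mod 7 = 4, so 4 days before Friday is Monday.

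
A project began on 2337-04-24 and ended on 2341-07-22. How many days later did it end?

Day-of-year of April 24, 2337: 114.
Day-of-year of July 22, 2341: 203.
2337 has 365 days, so 365 − 114 = 251 days remain in 2337.
Full years: 2338: 365; 2339: 365; 2340: 366. Sum = 1096.
Total: 251 + 1096 + 203 = 1550 days.

1550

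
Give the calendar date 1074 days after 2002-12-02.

2005-11-10

Count 1074 days after December 2, 2002:
December 2, 2002 → December 2, 2003: 365 days.
December 2, 2003 → December 2, 2004: 366 days (2004 is a leap year).
December 2004: 31 − 2 = 29 days remain.
Then 10 full months totalling 304 days.
November 1–10, 2005: 10 days.
Residual: 343 days.
Total: 1074 days.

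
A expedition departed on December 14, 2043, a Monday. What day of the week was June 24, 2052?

Monday

From December 14, 2043 to December 14, 2051: 8 years, of which 2 contain a Feb 29 — 6×365 + 2×366 = 2922 days.
December 2051: 31 − 14 = 17 days remain.
Then January (31), February 2052 (29), March (31), April (30), May (31): 31 + 29 + 31 + 30 + 31 = 152 days.
June 1–24, 2052: 24 days.
Residual: 193 days.
Total: 3115 days.
3115 is a multiple of 7, so June 24, 2052 falls on the same weekday: Monday.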